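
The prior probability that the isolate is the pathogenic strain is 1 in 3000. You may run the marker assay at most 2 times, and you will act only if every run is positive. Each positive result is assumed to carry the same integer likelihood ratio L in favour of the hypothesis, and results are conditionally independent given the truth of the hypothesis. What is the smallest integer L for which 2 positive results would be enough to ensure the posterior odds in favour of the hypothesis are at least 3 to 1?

95

Prior odds = (1/3000)/(2999/3000) = 1/2999.
Target odds = 3.
Need L² ≥ 3 ÷ (1/2999) = 8997.
94² = 8836 < 8997 ≤ 9025 = 95², so L = 95.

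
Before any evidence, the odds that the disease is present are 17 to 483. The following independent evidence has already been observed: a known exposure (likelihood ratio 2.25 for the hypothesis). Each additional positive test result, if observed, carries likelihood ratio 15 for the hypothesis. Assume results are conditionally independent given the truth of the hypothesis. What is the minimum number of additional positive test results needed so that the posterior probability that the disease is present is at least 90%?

2

Prior odds = 17/483.
Bayes factor of the evidence already in hand = 2.25.
Odds after that evidence = (17/483) × 2.25 = 51/644.
Target odds = 0.9/0.1 = 9.
Need 15ⁿ ≥ 9 ÷ (51/644) = 1932/17.
15¹ = 15 falls short of 1932/17 but 15² = 225 reaches it, so n = 2.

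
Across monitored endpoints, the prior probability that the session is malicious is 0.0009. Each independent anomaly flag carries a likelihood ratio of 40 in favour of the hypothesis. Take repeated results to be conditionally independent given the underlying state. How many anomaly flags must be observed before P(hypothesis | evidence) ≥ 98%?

Prior odds: 0.0009 ÷ 0.9991 = 9/9991.
Likelihood ratio per anomaly flag = 40.
Target odds: 0.98 ÷ 0.02 = 49.
Need (9/9991) × 40ⁿ ≥ 49, i.e. 40ⁿ ≥ 489559/9.
40² = 1600 falls short of 489559/9 but 40³ = 64000 reaches it, so n = 3.

3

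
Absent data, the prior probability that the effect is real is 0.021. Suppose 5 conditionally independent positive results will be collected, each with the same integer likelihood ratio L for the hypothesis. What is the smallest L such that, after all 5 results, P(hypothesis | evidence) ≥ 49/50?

5

Prior odds = 0.021/0.979 = 21/979.
Target odds = 0.98/0.02 = 49.
Need L⁵ ≥ 49 ÷ (21/979) = 6853/3.
4⁵ = 1024 < 6853/3 ≤ 3125 = 5⁵, so L = 5.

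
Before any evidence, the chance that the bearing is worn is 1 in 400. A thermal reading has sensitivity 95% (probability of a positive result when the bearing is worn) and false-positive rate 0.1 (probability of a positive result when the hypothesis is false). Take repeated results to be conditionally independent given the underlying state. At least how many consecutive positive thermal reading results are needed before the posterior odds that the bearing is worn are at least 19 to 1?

Prior odds = 0.0025/0.9975 = 1/399.
Likelihood ratio of a positive result = 0.95/0.1 = 9.5.
Target odds = 19.
Need (1/399) × 9.5ⁿ ≥ 19, i.e. 9.5ⁿ ≥ 7581.
9.5³ = 857.375 falls short of 7581 but 9.5⁴ = 8145.0625 reaches it, so n = 4.

4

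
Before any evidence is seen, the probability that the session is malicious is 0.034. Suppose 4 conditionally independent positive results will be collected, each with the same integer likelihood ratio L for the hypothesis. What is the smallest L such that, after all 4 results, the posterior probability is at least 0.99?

Prior odds = 0.034/0.966 = 17/483.
Target odds = 0.99/0.01 = 99.
Need L⁴ ≥ 99 ÷ (17/483) = 47817/17.
7⁴ = 2401 < 47817/17 ≤ 4096 = 8⁴, so L = 8.

8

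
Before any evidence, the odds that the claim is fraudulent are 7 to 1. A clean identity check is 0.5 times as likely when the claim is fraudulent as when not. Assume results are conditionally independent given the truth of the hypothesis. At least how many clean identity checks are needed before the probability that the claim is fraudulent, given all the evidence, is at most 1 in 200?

11

Prior odds = 7.
Likelihood ratio per clean identity check = 0.5.
Target odds: 0.005 ÷ 0.995 = 1/199.
Require 0.5ⁿ ≤ 1/199 ÷ 7 = 1/1393.
0.5¹⁰ = 1/1024 is still above 1/1393 but 0.5¹¹ = 1/2048 is at or below it, so n = 11.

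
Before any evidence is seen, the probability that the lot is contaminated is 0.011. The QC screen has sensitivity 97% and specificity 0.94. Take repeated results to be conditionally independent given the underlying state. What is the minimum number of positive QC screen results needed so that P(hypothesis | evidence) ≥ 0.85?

Prior odds = 0.011/0.989 = 11/989.
False-positive rate = 1 − 0.94 = 0.06; likelihood ratio of a positive = 0.97/0.06 = 97/6.
Target posterior odds = 0.85/0.15 = 17/3.
Require (97/6)ⁿ ≥ 17/3 ÷ (11/989) = 16813/33.
(97/6)² = 9409/36 falls short of 16813/33 but (97/6)³ = 912673/216 reaches it, so n = 3.

3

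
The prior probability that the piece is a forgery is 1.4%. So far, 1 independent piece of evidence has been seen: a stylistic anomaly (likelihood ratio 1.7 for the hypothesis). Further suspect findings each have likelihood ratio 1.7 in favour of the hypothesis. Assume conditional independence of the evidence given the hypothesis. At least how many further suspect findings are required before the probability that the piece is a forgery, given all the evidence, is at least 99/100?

Prior odds = 0.014/0.986 = 7/493.
Bayes factor of the evidence already in hand = 1.7.
Odds after that evidence = (7/493) × 1.7 = 7/290.
Target odds = 0.99/0.01 = 99.
Need 1.7ⁿ ≥ 99 ÷ (7/290) = 28710/7.
1.7¹⁵ ≈2862.42 falls short of 28710/7 but 1.7¹⁶ ≈4866.12 reaches it, so n = 16.

16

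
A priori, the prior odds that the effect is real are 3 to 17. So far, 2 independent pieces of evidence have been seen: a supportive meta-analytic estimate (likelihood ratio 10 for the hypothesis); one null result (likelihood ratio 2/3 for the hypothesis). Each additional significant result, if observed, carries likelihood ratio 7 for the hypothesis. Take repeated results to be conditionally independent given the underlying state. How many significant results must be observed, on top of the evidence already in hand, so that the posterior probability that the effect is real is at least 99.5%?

Prior odds = 3/17.
Combined Bayes factor of the evidence already in hand = 10 × (2/3) = 20/3.
Odds after that evidence = (3/17) × 20/3 = 20/17.
Target odds = 0.995/0.005 = 199.
Need 7ⁿ ≥ 199 ÷ (20/17) = 169.15.
7² = 49 falls short of 169.15 but 7³ = 343 reaches it, so n = 3.

3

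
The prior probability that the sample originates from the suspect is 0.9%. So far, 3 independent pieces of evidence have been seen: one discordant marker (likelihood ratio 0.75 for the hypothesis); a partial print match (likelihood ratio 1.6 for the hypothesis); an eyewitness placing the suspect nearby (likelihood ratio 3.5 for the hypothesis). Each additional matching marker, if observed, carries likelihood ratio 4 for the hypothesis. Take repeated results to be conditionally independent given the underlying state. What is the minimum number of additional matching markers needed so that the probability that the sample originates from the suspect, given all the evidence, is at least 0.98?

6

Prior odds = 0.009/0.991 = 9/991.
Combined Bayes factor of the evidence already in hand = 0.75 × 1.6 × 3.5 = 4.2.
Odds after that evidence = (9/991) × 4.2 = 189/4955.
Target odds = 0.98/0.02 = 49.
Need 4ⁿ ≥ 49 ÷ (189/4955) = 34685/27.
4⁵ = 1024 falls short of 34685/27 but 4⁶ = 4096 reaches it, so n = 6.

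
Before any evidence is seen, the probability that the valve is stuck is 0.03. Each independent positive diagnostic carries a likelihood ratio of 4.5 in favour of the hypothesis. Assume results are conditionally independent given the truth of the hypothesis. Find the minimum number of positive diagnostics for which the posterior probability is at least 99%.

6

Prior odds: 0.03 ÷ 0.97 = 3/97.
Likelihood ratio per positive diagnostic = 4.5.
Target posterior odds = 0.99/0.01 = 99.
Need (3/97) × 4.5ⁿ ≥ 99, i.e. 4.5ⁿ ≥ 3201.
4.5⁵ = 1845.28125 falls short of 3201 but 4.5⁶ = 8303.765625 reaches it, so n = 6.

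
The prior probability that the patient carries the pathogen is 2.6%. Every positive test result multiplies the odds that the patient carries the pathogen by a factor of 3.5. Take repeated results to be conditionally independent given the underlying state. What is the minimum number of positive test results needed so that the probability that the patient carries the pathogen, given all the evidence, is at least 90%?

5

Prior odds = 0.026/0.974 = 13/487.
Likelihood ratio per positive test result = 3.5.
Target posterior odds = 0.9/0.1 = 9.
Need (13/487) × 3.5ⁿ ≥ 9, i.e. 3.5ⁿ ≥ 4383/13.
3.5⁴ = 150.0625 falls short of 4383/13 but 3.5⁵ = 525.21875 reaches it, so n = 5.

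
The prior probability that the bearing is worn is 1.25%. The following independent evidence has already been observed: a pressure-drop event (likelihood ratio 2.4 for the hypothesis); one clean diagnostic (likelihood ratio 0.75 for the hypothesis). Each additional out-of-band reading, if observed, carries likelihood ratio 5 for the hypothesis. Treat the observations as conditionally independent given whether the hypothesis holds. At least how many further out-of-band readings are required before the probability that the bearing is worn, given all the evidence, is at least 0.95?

5

Prior odds = 0.0125/0.9875 = 1/79.
Combined Bayes factor of the evidence already in hand = 2.4 × 0.75 = 1.8.
Odds after that evidence = (1/79) × 1.8 = 9/395.
Target odds = 0.95/0.05 = 19.
Need 5ⁿ ≥ 19 ÷ (9/395) = 7505/9.
5⁴ = 625 falls short of 7505/9 but 5⁵ = 3125 reaches it, so n = 5.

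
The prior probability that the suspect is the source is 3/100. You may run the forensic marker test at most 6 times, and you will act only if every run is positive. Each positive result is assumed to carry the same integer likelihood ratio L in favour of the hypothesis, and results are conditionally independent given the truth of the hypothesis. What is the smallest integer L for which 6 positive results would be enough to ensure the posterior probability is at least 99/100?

4

Prior odds = 0.03/0.97 = 3/97.
Target odds = 0.99/0.01 = 99.
Need L⁶ ≥ 99 ÷ (3/97) = 3201.
3⁶ = 729 < 3201 ≤ 4096 = 4⁶, so L = 4.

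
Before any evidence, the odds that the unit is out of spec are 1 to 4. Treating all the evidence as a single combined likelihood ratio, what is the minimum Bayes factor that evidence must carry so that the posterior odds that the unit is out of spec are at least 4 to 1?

Prior odds = 0.25.
Target odds = 4.
Required Bayes factor = 4 ÷ 0.25 = 16.

16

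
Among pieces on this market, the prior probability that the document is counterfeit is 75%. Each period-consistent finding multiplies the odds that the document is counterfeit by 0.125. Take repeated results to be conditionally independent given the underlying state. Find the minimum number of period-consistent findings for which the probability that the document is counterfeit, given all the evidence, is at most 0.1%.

Prior odds = 0.75/0.25 = 3.
Likelihood ratio per period-consistent finding = 0.125.
Target posterior odds = 0.001/0.999 = 1/999.
Require 0.125ⁿ ≤ 1/999 ÷ 3 = 1/2997.
0.125³ = 0.001953125 is still above 1/2997 but 0.125⁴ = 1/4096 is at or below it, so n = 4.

4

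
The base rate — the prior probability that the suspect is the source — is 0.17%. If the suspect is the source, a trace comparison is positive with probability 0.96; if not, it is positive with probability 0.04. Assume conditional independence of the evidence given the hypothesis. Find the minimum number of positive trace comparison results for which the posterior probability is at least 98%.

Prior odds: 0.0017 ÷ 0.9983 = 17/9983.
Likelihood ratio of a positive = 0.96/0.04 = 24.
Target posterior odds = 0.98/0.02 = 49.
Require 24ⁿ ≥ 49 ÷ (17/9983) = 489167/17.
24³ = 13824 falls short of 489167/17 but 24⁴ = 331776 reaches it, so n = 4.

4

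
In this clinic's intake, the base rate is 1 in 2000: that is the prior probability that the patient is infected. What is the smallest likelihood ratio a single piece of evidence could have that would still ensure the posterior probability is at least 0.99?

Prior odds = 0.0005/0.9995 = 1/1999.
Target odds = 0.99/0.01 = 99.
Required Bayes factor = 99 ÷ (1/1999) = 197901.

197901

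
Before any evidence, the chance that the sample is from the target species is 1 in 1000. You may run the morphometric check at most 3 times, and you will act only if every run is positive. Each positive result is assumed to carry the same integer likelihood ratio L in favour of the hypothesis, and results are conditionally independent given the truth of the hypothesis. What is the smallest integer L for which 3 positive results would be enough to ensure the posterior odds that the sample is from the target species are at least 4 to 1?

Prior odds = 0.001/0.999 = 1/999.
Target odds = 4.
Need L³ ≥ 4 ÷ (1/999) = 3996.
15³ = 3375 < 3996 ≤ 4096 = 16³, so L = 16.

16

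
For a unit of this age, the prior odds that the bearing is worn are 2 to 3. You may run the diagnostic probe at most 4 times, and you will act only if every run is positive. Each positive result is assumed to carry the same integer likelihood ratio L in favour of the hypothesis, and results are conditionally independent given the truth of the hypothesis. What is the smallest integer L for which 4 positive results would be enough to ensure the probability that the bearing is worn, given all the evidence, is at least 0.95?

Prior odds = 2/3.
Target odds = 0.95/0.05 = 19.
Need L⁴ ≥ 19 ÷ (2/3) = 28.5.
2⁴ = 16 < 28.5 ≤ 81 = 3⁴, so L = 3.

3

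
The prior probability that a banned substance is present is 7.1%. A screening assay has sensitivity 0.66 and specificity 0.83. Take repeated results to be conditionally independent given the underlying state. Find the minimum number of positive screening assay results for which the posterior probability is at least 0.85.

Prior odds = 0.071/0.929 = 71/929.
False-positive rate = 1 − 0.83 = 0.17; likelihood ratio of a positive = 0.66/0.17 = 66/17.
Target odds: 0.85 ÷ 0.15 = 17/3.
Need (71/929) × (66/17)ⁿ ≥ 17/3, i.e. (66/17)ⁿ ≥ 15793/213.
(66/17)³ = 287496/4913 falls short of 15793/213 but (66/17)⁴ = 18974736/83521 reaches it, so n = 4.

4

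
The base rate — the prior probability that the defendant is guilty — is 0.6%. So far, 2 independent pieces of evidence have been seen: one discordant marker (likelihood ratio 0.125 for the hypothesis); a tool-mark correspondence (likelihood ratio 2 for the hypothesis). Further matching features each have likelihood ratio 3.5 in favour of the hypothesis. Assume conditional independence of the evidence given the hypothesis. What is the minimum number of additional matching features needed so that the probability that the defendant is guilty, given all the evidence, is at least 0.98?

Prior odds = 0.006/0.994 = 3/497.
Combined Bayes factor of the evidence already in hand = 0.125 × 2 = 0.25.
Odds after that evidence = (3/497) × 0.25 = 3/1988.
Target odds = 0.98/0.02 = 49.
Need 3.5ⁿ ≥ 49 ÷ (3/1988) = 97412/3.
3.5⁸ = 5764801/256 falls short of 97412/3 but 3.5⁹ = 40353607/512 reaches it, so n = 9.

9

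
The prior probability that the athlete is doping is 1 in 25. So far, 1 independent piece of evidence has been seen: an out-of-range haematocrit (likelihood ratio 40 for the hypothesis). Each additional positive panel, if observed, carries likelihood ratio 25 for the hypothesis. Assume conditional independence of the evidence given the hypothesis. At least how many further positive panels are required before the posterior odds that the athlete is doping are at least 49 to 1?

2

Prior odds = 0.04/0.96 = 1/24.
Bayes factor of the evidence already in hand = 40.
Odds after that evidence = (1/24) × 40 = 5/3.
Target odds = 49.
Need 25ⁿ ≥ 49 ÷ (5/3) = 29.4.
25¹ = 25 falls short of 29.4 but 25² = 625 reaches it, so n = 2.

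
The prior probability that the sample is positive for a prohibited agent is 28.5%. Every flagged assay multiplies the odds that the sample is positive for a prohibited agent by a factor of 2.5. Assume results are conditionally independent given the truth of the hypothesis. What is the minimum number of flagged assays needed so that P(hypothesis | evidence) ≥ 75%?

Prior odds: 0.285 ÷ 0.715 = 57/143.
Likelihood ratio per flagged assay = 2.5.
Target odds: 0.75 ÷ 0.25 = 3.
Need (57/143) × 2.5ⁿ ≥ 3, i.e. 2.5ⁿ ≥ 143/19.
2.5² = 6.25 falls short of 143/19 but 2.5³ = 15.625 reaches it, so n = 3.

3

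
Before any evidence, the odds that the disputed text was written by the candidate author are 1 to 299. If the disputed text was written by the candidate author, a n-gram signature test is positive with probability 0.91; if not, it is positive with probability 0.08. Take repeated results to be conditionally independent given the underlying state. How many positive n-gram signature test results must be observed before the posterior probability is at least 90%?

4

Prior odds = 1/299.
Likelihood ratio of a positive = 0.91/0.08 = 11.375.
Target odds: 0.9 ÷ 0.1 = 9.
Need (1/299) × 11.375ⁿ ≥ 9, i.e. 11.375ⁿ ≥ 2691.
11.375³ = 753571/512 falls short of 2691 but 11.375⁴ = 68574961/4096 reaches it, so n = 4.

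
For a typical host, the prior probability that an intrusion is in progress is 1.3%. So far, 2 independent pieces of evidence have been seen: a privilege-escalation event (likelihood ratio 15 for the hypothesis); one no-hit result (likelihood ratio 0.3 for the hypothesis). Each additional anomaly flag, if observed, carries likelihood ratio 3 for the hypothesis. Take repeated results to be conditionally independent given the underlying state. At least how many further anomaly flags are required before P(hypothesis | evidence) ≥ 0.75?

Prior odds = 0.013/0.987 = 13/987.
Combined Bayes factor of the evidence already in hand = 15 × 0.3 = 4.5.
Odds after that evidence = (13/987) × 4.5 = 39/658.
Target odds = 0.75/0.25 = 3.
Need 3ⁿ ≥ 3 ÷ (39/658) = 658/13.
3³ = 27 falls short of 658/13 but 3⁴ = 81 reaches it, so n = 4.

4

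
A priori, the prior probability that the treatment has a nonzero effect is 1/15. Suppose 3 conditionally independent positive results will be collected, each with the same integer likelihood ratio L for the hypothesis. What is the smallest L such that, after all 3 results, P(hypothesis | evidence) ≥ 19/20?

Prior odds = (1/15)/(14/15) = 1/14.
Target odds = 0.95/0.05 = 19.
Need L³ ≥ 19 ÷ (1/14) = 266.
6³ = 216 < 266 ≤ 343 = 7³, so L = 7.

7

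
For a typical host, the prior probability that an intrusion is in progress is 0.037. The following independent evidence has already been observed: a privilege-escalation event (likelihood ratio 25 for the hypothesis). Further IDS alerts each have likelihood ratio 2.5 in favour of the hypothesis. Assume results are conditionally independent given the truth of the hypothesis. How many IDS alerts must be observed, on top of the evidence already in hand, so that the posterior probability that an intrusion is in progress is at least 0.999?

8

Prior odds = 0.037/0.963 = 37/963.
Bayes factor of the evidence already in hand = 25.
Odds after that evidence = (37/963) × 25 = 925/963.
Target odds = 0.999/0.001 = 999.
Need 2.5ⁿ ≥ 999 ÷ (925/963) = 1040.04.
2.5⁷ = 610.3515625 falls short of 1040.04 but 2.5⁸ = 390625/256 reaches it, so n = 8.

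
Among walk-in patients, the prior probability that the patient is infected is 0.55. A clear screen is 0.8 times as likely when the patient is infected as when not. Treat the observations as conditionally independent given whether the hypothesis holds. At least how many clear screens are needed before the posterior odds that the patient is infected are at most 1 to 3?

Prior odds: 0.55 ÷ 0.45 = 11/9.
Likelihood ratio per clear screen = 0.8.
Target odds = 1/3.
Need (11/9) × 0.8ⁿ ≤ 1/3, i.e. 0.8ⁿ ≤ 3/11.
0.8⁵ = 0.32768 is still above 3/11 but 0.8⁶ = 4096/15625 is at or below it, so n = 6.

6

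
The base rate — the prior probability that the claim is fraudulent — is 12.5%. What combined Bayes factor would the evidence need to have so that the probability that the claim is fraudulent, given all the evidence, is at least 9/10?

63

Prior odds = 0.125/0.875 = 1/7.
Target odds = 0.9/0.1 = 9.
Required Bayes factor = 9 ÷ (1/7) = 63.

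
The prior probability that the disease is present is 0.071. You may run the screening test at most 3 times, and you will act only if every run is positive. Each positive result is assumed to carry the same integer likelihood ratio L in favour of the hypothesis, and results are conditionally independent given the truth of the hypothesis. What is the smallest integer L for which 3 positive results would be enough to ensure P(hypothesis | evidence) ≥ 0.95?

7

Prior odds = 0.071/0.929 = 71/929.
Target odds = 0.95/0.05 = 19.
Need L³ ≥ 19 ÷ (71/929) = 17651/71.
6³ = 216 < 17651/71 ≤ 343 = 7³, so L = 7.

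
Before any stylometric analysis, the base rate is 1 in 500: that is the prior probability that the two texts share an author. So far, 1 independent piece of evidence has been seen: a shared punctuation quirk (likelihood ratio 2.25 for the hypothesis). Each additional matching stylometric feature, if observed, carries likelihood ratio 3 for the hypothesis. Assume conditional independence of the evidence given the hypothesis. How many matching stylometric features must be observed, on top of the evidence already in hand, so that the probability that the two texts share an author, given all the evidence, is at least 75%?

6

Prior odds = 0.002/0.998 = 1/499.
Bayes factor of the evidence already in hand = 2.25.
Odds after that evidence = (1/499) × 2.25 = 9/1996.
Target odds = 0.75/0.25 = 3.
Need 3ⁿ ≥ 3 ÷ (9/1996) = 1996/3.
3⁵ = 243 falls short of 1996/3 but 3⁶ = 729 reaches it, so n = 6.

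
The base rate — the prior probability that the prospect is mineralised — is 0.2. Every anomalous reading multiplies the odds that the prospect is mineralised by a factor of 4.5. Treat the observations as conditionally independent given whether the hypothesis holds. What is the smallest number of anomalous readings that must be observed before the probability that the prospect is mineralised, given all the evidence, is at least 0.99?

4

Prior odds = 0.2/0.8 = 0.25.
Likelihood ratio per anomalous reading = 4.5.
Target posterior odds = 0.99/0.01 = 99.
Require 4.5ⁿ ≥ 99 ÷ 0.25 = 396.
4.5³ = 91.125 falls short of 396 but 4.5⁴ = 410.0625 reaches it, so n = 4.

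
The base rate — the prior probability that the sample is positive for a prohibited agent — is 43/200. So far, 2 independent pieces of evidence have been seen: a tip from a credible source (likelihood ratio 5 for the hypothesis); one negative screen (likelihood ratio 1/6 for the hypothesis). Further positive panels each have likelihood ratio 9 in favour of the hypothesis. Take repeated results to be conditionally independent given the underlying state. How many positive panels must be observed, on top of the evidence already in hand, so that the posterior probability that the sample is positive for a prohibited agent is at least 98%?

Prior odds = 0.215/0.785 = 43/157.
Combined Bayes factor of the evidence already in hand = 5 × (1/6) = 5/6.
Odds after that evidence = (43/157) × 5/6 = 215/942.
Target odds = 0.98/0.02 = 49.
Need 9ⁿ ≥ 49 ÷ (215/942) = 46158/215.
9² = 81 falls short of 46158/215 but 9³ = 729 reaches it, so n = 3.

3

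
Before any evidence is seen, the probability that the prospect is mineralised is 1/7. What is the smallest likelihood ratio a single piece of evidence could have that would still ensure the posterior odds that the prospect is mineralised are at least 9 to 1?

Prior odds = (1/7)/(6/7) = 1/6.
Target odds = 9.
Required Bayes factor = 9 ÷ (1/6) = 54.

54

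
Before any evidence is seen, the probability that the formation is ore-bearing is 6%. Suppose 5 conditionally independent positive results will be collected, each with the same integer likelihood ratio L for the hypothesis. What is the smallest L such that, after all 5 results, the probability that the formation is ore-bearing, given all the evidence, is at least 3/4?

Prior odds = 0.06/0.94 = 3/47.
Target odds = 0.75/0.25 = 3.
Need L⁵ ≥ 3 ÷ (3/47) = 47.
2⁵ = 32 < 47 ≤ 243 = 3⁵, so L = 3.

3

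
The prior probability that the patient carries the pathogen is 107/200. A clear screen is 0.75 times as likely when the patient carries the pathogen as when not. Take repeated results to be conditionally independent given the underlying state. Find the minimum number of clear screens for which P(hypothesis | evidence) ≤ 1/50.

15

Prior odds = 0.535/0.465 = 107/93.
Likelihood ratio per clear screen = 0.75.
Target odds: 0.02 ÷ 0.98 = 1/49.
Require 0.75ⁿ ≤ 1/49 ÷ (107/93) = 93/5243.
0.75¹⁴ = 4782969/268435456 is still above 93/5243 but 0.75¹⁵ ≈0.0133635 is at or below it, so n = 15.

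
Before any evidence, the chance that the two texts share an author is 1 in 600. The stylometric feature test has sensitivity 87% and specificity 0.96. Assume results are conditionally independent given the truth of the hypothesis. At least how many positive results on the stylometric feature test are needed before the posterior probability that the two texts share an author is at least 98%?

4

Prior odds = (1/600)/(599/600) = 1/599.
False-positive rate = 1 − 0.96 = 0.04; likelihood ratio of a positive = 0.87/0.04 = 21.75.
Target posterior odds = 0.98/0.02 = 49.
Need (1/599) × 21.75ⁿ ≥ 49, i.e. 21.75ⁿ ≥ 29351.
21.75³ = 658503/64 falls short of 29351 but 21.75⁴ = 57289761/256 reaches it, so n = 4.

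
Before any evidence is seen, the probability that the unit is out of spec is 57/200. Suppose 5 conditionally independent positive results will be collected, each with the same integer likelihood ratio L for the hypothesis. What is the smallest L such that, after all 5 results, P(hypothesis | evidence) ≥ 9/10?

Prior odds = 0.285/0.715 = 57/143.
Target odds = 0.9/0.1 = 9.
Need L⁵ ≥ 9 ÷ (57/143) = 429/19.
1⁵ = 1 < 429/19 ≤ 32 = 2⁵, so L = 2.

2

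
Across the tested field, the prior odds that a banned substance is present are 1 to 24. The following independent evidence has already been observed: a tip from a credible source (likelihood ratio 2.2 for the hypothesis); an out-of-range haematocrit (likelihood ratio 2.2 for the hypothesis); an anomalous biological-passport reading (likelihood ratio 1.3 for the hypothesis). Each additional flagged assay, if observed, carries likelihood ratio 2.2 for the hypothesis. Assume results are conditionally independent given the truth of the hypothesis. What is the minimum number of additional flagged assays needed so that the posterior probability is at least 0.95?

6

Prior odds = 1/24.
Combined Bayes factor of the evidence already in hand = 2.2 × 2.2 × 1.3 = 6.292.
Odds after that evidence = (1/24) × 6.292 = 1573/6000.
Target odds = 0.95/0.05 = 19.
Need 2.2ⁿ ≥ 19 ÷ (1573/6000) = 114000/1573.
2.2⁵ = 51.53632 falls short of 114000/1573 but 2.2⁶ = 1771561/15625 reaches it, so n = 6.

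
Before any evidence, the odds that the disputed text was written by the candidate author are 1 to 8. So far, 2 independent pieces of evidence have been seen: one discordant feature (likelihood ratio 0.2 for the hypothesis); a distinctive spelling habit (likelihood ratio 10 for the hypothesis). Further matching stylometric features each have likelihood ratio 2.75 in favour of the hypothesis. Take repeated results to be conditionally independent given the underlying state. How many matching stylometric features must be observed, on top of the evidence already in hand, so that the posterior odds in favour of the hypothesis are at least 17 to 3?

Prior odds = 0.125.
Combined Bayes factor of the evidence already in hand = 0.2 × 10 = 2.
Odds after that evidence = 0.125 × 2 = 0.25.
Target odds = 17/3.
Need 2.75ⁿ ≥ 17/3 ÷ 0.25 = 68/3.
2.75³ = 20.796875 falls short of 68/3 but 2.75⁴ = 57.19140625 reaches it, so n = 4.

4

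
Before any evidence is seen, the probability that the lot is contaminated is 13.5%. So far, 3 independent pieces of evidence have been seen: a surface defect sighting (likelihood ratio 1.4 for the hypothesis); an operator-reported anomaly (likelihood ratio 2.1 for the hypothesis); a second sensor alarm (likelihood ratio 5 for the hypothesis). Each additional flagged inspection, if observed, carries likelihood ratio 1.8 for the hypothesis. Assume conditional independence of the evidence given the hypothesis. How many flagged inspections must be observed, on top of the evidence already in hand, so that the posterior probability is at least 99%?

7

Prior odds = 0.135/0.865 = 27/173.
Combined Bayes factor of the evidence already in hand = 1.4 × 2.1 × 5 = 14.7.
Odds after that evidence = (27/173) × 14.7 = 3969/1730.
Target odds = 0.99/0.01 = 99.
Need 1.8ⁿ ≥ 99 ÷ (3969/1730) = 19030/441.
1.8⁶ = 531441/15625 falls short of 19030/441 but 1.8⁷ = 4782969/78125 reaches it, so n = 7.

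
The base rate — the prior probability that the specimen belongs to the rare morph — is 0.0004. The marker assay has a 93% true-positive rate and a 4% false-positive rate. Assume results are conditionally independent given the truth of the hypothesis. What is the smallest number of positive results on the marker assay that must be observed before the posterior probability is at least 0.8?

Prior odds = 0.0004/0.9996 = 1/2499.
Likelihood ratio of a positive result = 0.93/0.04 = 23.25.
Target posterior odds = 0.8/0.2 = 4.
Require 23.25ⁿ ≥ 4 ÷ (1/2499) = 9996.
23.25² = 540.5625 falls short of 9996 but 23.25³ = 804357/64 reaches it, so n = 3.

3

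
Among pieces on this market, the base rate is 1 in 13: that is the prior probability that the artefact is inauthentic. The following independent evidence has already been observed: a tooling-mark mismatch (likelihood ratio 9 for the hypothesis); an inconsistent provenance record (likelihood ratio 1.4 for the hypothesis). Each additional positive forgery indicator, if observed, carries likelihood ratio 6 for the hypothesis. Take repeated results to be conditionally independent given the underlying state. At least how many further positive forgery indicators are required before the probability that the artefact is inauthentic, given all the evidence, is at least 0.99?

3

Prior odds = (1/13)/(12/13) = 1/12.
Combined Bayes factor of the evidence already in hand = 9 × 1.4 = 12.6.
Odds after that evidence = (1/12) × 12.6 = 1.05.
Target odds = 0.99/0.01 = 99.
Need 6ⁿ ≥ 99 ÷ 1.05 = 660/7.
6² = 36 falls short of 660/7 but 6³ = 216 reaches it, so n = 3.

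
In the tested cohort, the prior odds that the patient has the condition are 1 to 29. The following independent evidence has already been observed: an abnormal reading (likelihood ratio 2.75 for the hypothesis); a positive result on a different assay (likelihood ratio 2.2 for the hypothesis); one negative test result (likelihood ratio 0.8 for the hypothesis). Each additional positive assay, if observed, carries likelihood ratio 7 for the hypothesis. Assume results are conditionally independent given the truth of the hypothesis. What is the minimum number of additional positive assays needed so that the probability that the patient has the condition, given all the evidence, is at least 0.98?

Prior odds = 1/29.
Combined Bayes factor of the evidence already in hand = 2.75 × 2.2 × 0.8 = 4.84.
Odds after that evidence = (1/29) × 4.84 = 121/725.
Target odds = 0.98/0.02 = 49.
Need 7ⁿ ≥ 49 ÷ (121/725) = 35525/121.
7² = 49 falls short of 35525/121 but 7³ = 343 reaches it, so n = 3.

3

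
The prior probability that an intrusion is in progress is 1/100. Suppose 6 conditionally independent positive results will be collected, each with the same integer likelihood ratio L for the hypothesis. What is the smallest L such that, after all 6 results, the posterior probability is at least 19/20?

4

Prior odds = 0.01/0.99 = 1/99.
Target odds = 0.95/0.05 = 19.
Need L⁶ ≥ 19 ÷ (1/99) = 1881.
3⁶ = 729 < 1881 ≤ 4096 = 4⁶, so L = 4.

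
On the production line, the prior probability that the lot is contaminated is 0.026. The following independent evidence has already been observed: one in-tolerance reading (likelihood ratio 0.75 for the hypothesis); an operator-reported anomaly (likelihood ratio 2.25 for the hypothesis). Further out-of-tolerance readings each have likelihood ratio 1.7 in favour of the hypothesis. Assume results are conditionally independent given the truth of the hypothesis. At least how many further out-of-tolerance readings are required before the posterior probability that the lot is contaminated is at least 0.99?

Prior odds = 0.026/0.974 = 13/487.
Combined Bayes factor of the evidence already in hand = 0.75 × 2.25 = 1.6875.
Odds after that evidence = (13/487) × 1.6875 = 351/7792.
Target odds = 0.99/0.01 = 99.
Need 1.7ⁿ ≥ 99 ÷ (351/7792) = 85712/39.
1.7¹⁴ ≈1683.78 falls short of 85712/39 but 1.7¹⁵ ≈2862.42 reaches it, so n = 15.

15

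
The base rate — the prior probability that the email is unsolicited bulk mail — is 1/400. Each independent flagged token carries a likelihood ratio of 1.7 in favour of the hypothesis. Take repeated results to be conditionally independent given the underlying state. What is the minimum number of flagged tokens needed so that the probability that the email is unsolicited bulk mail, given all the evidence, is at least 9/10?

16

Prior odds = 0.0025/0.9975 = 1/399.
Likelihood ratio per flagged token = 1.7.
Target posterior odds = 0.9/0.1 = 9.
Need (1/399) × 1.7ⁿ ≥ 9, i.e. 1.7ⁿ ≥ 3591.
1.7¹⁵ ≈2862.42 falls short of 3591 but 1.7¹⁶ ≈4866.12 reaches it, so n = 16.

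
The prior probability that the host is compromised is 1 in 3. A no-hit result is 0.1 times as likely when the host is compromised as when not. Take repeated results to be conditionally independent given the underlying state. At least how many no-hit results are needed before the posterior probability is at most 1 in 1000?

Prior odds = (1/3)/(2/3) = 0.5.
Likelihood ratio per no-hit result = 0.1.
Target posterior odds = 0.001/0.999 = 1/999.
Need 0.5 × 0.1ⁿ ≤ 1/999, i.e. 0.1ⁿ ≤ 2/999.
0.1² = 0.01 is still above 2/999 but 0.1³ = 0.001 is at or below it, so n = 3.

3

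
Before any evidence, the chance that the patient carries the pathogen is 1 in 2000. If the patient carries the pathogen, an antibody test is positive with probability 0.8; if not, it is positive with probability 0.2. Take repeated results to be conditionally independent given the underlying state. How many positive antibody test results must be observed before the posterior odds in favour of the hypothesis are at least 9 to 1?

Prior odds: 0.0005 ÷ 0.9995 = 1/1999.
Likelihood ratio of a positive = 0.8/0.2 = 4.
Target odds = 9.
Require 4ⁿ ≥ 9 ÷ (1/1999) = 17991.
4⁷ = 16384 falls short of 17991 but 4⁸ = 65536 reaches it, so n = 8.

8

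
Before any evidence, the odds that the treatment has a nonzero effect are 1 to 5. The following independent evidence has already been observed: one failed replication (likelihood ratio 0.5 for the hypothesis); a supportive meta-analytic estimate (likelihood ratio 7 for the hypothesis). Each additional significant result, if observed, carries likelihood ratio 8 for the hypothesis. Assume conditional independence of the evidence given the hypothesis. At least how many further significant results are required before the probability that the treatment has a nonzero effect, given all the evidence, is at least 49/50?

Prior odds = 0.2.
Combined Bayes factor of the evidence already in hand = 0.5 × 7 = 3.5.
Odds after that evidence = 0.2 × 3.5 = 0.7.
Target odds = 0.98/0.02 = 49.
Need 8ⁿ ≥ 49 ÷ 0.7 = 70.
8² = 64 falls short of 70 but 8³ = 512 reaches it, so n = 3.

3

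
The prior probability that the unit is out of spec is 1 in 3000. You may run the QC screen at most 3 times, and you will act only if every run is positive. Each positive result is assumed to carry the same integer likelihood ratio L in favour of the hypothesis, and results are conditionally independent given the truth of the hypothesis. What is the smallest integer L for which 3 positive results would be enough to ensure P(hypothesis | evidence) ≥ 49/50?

53

Prior odds = (1/3000)/(2999/3000) = 1/2999.
Target odds = 0.98/0.02 = 49.
Need L³ ≥ 49 ÷ (1/2999) = 146951.
52³ = 140608 < 146951 ≤ 148877 = 53³, so L = 53.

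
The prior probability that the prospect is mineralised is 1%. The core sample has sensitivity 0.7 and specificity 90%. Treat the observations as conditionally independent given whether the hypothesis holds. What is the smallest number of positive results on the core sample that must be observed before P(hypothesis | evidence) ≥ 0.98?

5

Prior odds = 0.01/0.99 = 1/99.
False-positive rate = 1 − 0.9 = 0.1; likelihood ratio of a positive = 0.7/0.1 = 7.
Target odds: 0.98 ÷ 0.02 = 49.
Need (1/99) × 7ⁿ ≥ 49, i.e. 7ⁿ ≥ 4851.
7⁴ = 2401 falls short of 4851 but 7⁵ = 16807 reaches it, so n = 5.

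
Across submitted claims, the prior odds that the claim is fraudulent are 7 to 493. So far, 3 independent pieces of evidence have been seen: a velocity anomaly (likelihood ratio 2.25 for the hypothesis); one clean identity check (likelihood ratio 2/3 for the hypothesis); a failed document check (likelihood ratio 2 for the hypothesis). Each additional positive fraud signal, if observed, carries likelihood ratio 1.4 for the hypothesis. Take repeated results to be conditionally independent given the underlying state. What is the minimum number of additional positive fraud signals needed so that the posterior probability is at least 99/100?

24

Prior odds = 7/493.
Combined Bayes factor of the evidence already in hand = 2.25 × (2/3) × 2 = 3.
Odds after that evidence = (7/493) × 3 = 21/493.
Target odds = 0.99/0.01 = 99.
Need 1.4ⁿ ≥ 99 ÷ (21/493) = 16269/7.
1.4²³ ≈2295.86 falls short of 16269/7 but 1.4²⁴ ≈3214.2 reaches it, so n = 24.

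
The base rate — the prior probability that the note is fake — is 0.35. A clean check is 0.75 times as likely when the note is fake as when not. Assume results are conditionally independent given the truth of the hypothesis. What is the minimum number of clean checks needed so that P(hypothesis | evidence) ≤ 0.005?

Prior odds = 0.35/0.65 = 7/13.
Likelihood ratio per clean check = 0.75.
Target posterior odds = 0.005/0.995 = 1/199.
Need (7/13) × 0.75ⁿ ≤ 1/199, i.e. 0.75ⁿ ≤ 13/1393.
0.75¹⁶ ≈0.0100226 is still above 13/1393 but 0.75¹⁷ ≈0.00751695 is at or below it, so n = 17.

17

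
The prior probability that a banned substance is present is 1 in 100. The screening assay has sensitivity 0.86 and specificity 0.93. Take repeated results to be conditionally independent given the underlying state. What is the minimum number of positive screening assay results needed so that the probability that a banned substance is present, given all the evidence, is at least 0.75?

3

Prior odds: 0.01 ÷ 0.99 = 1/99.
False-positive rate = 1 − 0.93 = 0.07; likelihood ratio of a positive = 0.86/0.07 = 86/7.
Target posterior odds = 0.75/0.25 = 3.
Need (1/99) × (86/7)ⁿ ≥ 3, i.e. (86/7)ⁿ ≥ 297.
(86/7)² = 7396/49 falls short of 297 but (86/7)³ = 636056/343 reaches it, so n = 3.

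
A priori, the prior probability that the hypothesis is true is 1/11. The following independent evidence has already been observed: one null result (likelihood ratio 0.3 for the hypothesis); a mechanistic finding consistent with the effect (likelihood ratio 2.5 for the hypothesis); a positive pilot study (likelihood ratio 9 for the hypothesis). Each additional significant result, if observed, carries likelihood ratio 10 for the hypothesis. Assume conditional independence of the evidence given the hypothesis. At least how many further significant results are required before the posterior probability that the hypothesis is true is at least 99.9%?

Prior odds = (1/11)/(10/11) = 0.1.
Combined Bayes factor of the evidence already in hand = 0.3 × 2.5 × 9 = 6.75.
Odds after that evidence = 0.1 × 6.75 = 0.675.
Target odds = 0.999/0.001 = 999.
Need 10ⁿ ≥ 999 ÷ 0.675 = 1480.
10³ = 1000 falls short of 1480 but 10⁴ = 10000 reaches it, so n = 4.

4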